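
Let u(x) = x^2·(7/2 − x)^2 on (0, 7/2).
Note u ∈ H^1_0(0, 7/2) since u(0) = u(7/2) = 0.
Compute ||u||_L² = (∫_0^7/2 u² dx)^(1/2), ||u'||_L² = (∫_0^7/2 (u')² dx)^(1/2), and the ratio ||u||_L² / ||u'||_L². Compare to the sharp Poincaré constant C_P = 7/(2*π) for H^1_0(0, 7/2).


||u||_L² / ||u'||_L² = 7*sqrt(3)/12 < C_P = 7/(2*π).

u(x) = x^2·(7/2 − x)^2, so u'(x) = x*(2*x - 7)*(4*x - 7)/2.
u(x) = x^2·(7/2 − x)^2 vanishes at x = 0 and x = 7/2, so u ∈ H^1_0(0, 7/2). Differentiate via the product rule and integrate the resulting polynomials term by term.
  ∫_0^7/2 u² dx = ∫_0^7/2 (x^8 - 14*x^7 + 147*x^6/2 - 343*x^5/2 + 2401*x^4/16) dx. Term by term:
    ∫_0^7/2 x^8 dx = 40353607/4608;  ∫_0^7/2 -14*x^7 dx = -40353607/1024;  ∫_0^7/2 147*x^6/2 dx = 17294403/256;
    ∫_0^7/2 -343*x^5/2 dx = -40353607/768;  ∫_0^7/2 2401*x^4/16 dx = 40353607/2560.
  Sum: 40353607/4608 − 40353607/1024 + 17294403/256 − 40353607/768 + 40353607/2560 = 5764801/46080.
  ∫_0^7/2 (u')² dx = ∫_0^7/2 (16*x^6 - 168*x^5 + 637*x^4 - 1029*x^3 + 2401*x^2/4) dx. Term by term:
    ∫_0^7/2 16*x^6 dx = 117649/8;  ∫_0^7/2 -168*x^5 dx = -823543/16;  ∫_0^7/2 637*x^4 dx = 10706059/160;
    ∫_0^7/2 -1029*x^3 dx = -2470629/64;  ∫_0^7/2 2401*x^2/4 dx = 823543/96.
  Sum: 117649/8 − 823543/16 + 10706059/160 − 2470629/64 + 823543/96 = 117649/960.
∫_0^7/2 u² dx = 5764801/46080, so ||u||_L² = 2401*sqrt(5)/480.
∫_0^7/2 (u')² dx = 117649/960, so ||u'||_L² = 343*sqrt(15)/120.
Ratio ||u||_L² / ||u'||_L² = 7*sqrt(3)/12.
Sharp Poincaré constant on H^1_0(0, 7/2) is C_P = L/π = 7/(2*π), achieved by sin(2*π/7·x).
A polynomial bump cannot attain the sharp Poincaré constant (only the first sine eigenfunction does), so the ratio is strictly less than C_P, consistent with ||u||_L² ≤ C_P ||u'||_L².


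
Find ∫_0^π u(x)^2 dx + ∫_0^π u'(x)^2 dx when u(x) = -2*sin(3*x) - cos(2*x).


||u||_{H^1(0,π)}^2 = 24 + 45*π/2

u'(x) = 2*sin(2*x) - 6*cos(3*x).
Expand u² and (u')² and integrate term by term on (0, π), using: for integers n ≥ 1, ∫_0^π sin²(nx) dx = ∫_0^π cos²(nx) dx = π/2; for n ≠ n', ∫_0^π sin(nx)sin(n'x) dx = ∫_0^π cos(nx)cos(n'x) dx = 0; and by product-to-sum, ∫_0^π sin(nx)cos(n'x) dx = ½∫_0^π [sin((n+n')x) + sin((n−n')x)] dx, which is 0 when n+n' is even and 2n/(n²−n'²) when n+n' is odd (it need not vanish on (0, π)).
  u² squared terms: (-1)²·∫cos(2x)² dx = 1·π/2 = π/2;  (-2)²·∫sin(3x)² dx = 4·π/2 = 2*π.
  u² cross terms: 2·(-1)·(-2)·∫cos(2x)·sin(3x) dx = 4·(6/5) = 24/5.
  So ∫_0^π u² dx = π/2 + 2*π + 24/5 = 24/5 + 5*π/2.
  (u')² squared terms: (-6)²·∫cos(3x)² dx = 36·π/2 = 18*π;  (2)²·∫sin(2x)² dx = 4·π/2 = 2*π.
  (u')² cross terms: 2·(-6)·(2)·∫cos(3x)·sin(2x) dx = -24·(-4/5) = 96/5.
  So ∫_0^π (u')² dx = 18*π + 2*π + 96/5 = 96/5 + 20*π.
||u||_{H^1}^2 = (24/5 + 5*π/2) + (96/5 + 20*π) = 24 + 45*π/2.


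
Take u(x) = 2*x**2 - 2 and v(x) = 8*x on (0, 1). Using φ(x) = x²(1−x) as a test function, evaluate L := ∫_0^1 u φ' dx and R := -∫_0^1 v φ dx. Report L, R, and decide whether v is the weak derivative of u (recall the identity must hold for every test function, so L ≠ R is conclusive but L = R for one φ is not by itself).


LHS = -1/5, RHS = -2/5. No, v is not the weak derivative of u.

u(x) = 2*x**2 - 2, classical derivative u'(x) = 4*x.
φ(x) = x²(1−x), so φ'(x) = x*(2 - 3*x).
Note φ(0) = φ(1) = 0, so the boundary term u·φ vanishes.
LHS = ∫_0^1 u(x) φ'(x) dx = ∫_0^1 (-6*x^4 + 4*x^3 + 6*x^2 - 4*x) dx. Term by term:
  ∫_0^1 -6*x^4 dx = -6/5;  ∫_0^1 4*x^3 dx = 1;  ∫_0^1 6*x^2 dx = 2;
  ∫_0^1 -4*x dx = -2.
Sum: -6/5 + 1 + 2 − 2 = -1/5.
So LHS = -1/5.
∫_0^1 v(x) φ(x) dx = ∫_0^1 (-8*x^4 + 8*x^3) dx. Term by term:
  ∫_0^1 -8*x^4 dx = -8/5;  ∫_0^1 8*x^3 dx = 2.
Sum: -8/5 + 2 = 2/5.
So RHS = -∫_0^1 v(x) φ(x) dx = -2/5.
LHS − RHS = 1/5 ≠ 0, so the identity fails.
(For a valid weak derivative the identity must hold for EVERY test function, in particular this one. The failure shows v is NOT the weak derivative of u.)
Correct weak derivative would be u'(x) = 4*x.


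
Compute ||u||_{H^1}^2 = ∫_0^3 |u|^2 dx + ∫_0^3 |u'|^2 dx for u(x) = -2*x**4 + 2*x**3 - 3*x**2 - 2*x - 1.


||u||_{H^1}^2 = 748317/35

The H^1 norm (squared) on an interval (0, L) is
  ||u||_{H^1}^2 = ∫_0^L u(x)^2 dx + ∫_0^L u'(x)^2 dx.
Compute u'(x) = -8*x**3 + 6*x**2 - 6*x - 2.
Then u(x)^2 = 4*x**8 - 8*x**7 + 16*x**6 - 4*x**5 + 5*x**4 + 8*x**3 + 10*x**2 + 4*x + 1 and u'(x)^2 = 64*x**6 - 96*x**5 + 132*x**4 - 40*x**3 + 12*x**2 + 24*x + 4.
Integrate each monomial from 0 to 3 using ∫_0^3 c·x^n dx = c·3^(n+1)/(n+1):
  ∫_0^3 u(x)^2 dx = ∫_0^3 (4*x^8 - 8*x^7 + 16*x^6 - 4*x^5 + 5*x^4 + 8*x^3 + 10*x^2 + 4*x + 1) dx. Term by term:
    ∫_0^3 4*x^8 dx = 8748;  ∫_0^3 -8*x^7 dx = -6561;  ∫_0^3 16*x^6 dx = 34992/7;
    ∫_0^3 -4*x^5 dx = -486;  ∫_0^3 5*x^4 dx = 243;  ∫_0^3 8*x^3 dx = 162;
    ∫_0^3 10*x^2 dx = 90;  ∫_0^3 4*x dx = 18;  ∫_0^3 1 dx = 3.
  Sum: 8748 − 6561 + 34992/7 − 486 + 243 + 162 + 90 + 18 + 3 = 50511/7.
  ∫_0^3 u'(x)^2 dx = ∫_0^3 (64*x^6 - 96*x^5 + 132*x^4 - 40*x^3 + 12*x^2 + 24*x + 4) dx. Term by term:
    ∫_0^3 64*x^6 dx = 139968/7;  ∫_0^3 -96*x^5 dx = -11664;  ∫_0^3 132*x^4 dx = 32076/5;
    ∫_0^3 -40*x^3 dx = -810;  ∫_0^3 12*x^2 dx = 108;  ∫_0^3 24*x dx = 108;
    ∫_0^3 4 dx = 12.
  Sum: 139968/7 − 11664 + 32076/5 − 810 + 108 + 108 + 12 = 495762/35.
Adding: ||u||_{H^1}^2 = 50511/7 + 495762/35 = 748317/35.


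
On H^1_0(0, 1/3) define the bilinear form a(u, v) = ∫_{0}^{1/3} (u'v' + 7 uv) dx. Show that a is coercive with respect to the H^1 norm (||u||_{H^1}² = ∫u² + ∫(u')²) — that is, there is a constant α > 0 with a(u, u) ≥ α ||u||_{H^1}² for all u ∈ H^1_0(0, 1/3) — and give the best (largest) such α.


α = 1

Coercivity of a(·,·) on H^1_0(0, 1/3) means a(u, u) ≥ α ||u||_{H^1}² for every u ∈ H^1_0.
The interval has length L = 1/3, and Poincaré/coercivity depend only on L. Here a(u, u) = ∫(u')² + (7)·∫u².
Here c = 7 ≥ 1, so a(u,u) = ∫(u')² + c∫u² ≥ ∫(u')² + ∫u² = ||u||_{H^1}², i.e. α = 1 works. No larger α is possible: a(u,u) ≥ α||u||_{H^1}² means (1−α)∫(u')² ≥ (α−c)∫u², and for the modes u_n = sin(nπ(x−x₀)/L) (x₀ the left endpoint) one has ∫u_n²/∫(u_n')² = (L/(nπ))² → 0, so a(u_n,u_n)/||u_n||_{H^1}² → 1. Hence the optimal constant is α = 1.
Therefore α = 1.


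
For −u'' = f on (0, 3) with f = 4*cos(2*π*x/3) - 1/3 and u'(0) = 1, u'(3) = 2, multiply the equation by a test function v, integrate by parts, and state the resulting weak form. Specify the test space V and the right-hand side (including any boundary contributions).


V = H^1(0, 3) (v unrestricted at boundary; u is determined up to an additive constant); weak form: ∫_0^3 u'v' dx = ∫_0^3 (4*cos(2*π*x/3) - 1/3) v dx + 2·v(3) − v(0) for all v ∈ V.

Multiply both sides by a test function v and integrate from 0 to 3:
  ∫_0^3 −u''(x) v(x) dx = ∫_0^3 f(x) v(x) dx.
Integrate the LHS by parts once:
  ∫_0^3 −u'' v dx = −[u'(x) v(x)]_0^3 + ∫_0^3 u'(x) v'(x) dx.
Thus ∫_0^3 u'(x) v'(x) dx = ∫_0^3 f(x) v(x) dx + [u'(x) v(x)]_0^3.
Choose V so that boundary terms are either known or forced to vanish.
u has inhomogeneous Neumann u'(0) = 1, u'(3) = 2. [u' v]_0^3 = (2)·v(3) − (1)·v(0) = 2·v(3) − v(0). Take V = H^1(0, 3); boundary term becomes part of RHS.
Weak formulation: find u (satisfying any essential BC) such that ∫_0^3 u'(x) v'(x) dx = ∫_0^3 f v dx + 2·v(3) − v(0) for all v ∈ V (Neumann data are natural BCs: they enter the RHS as boundary terms).
Substituting f(x) = 4*cos(2*π*x/3) - 1/3, the right-hand side is ∫_0^3 (4*cos(2*π*x/3) - 1/3) v dx + 2·v(3) − v(0).
Compatibility check (pure Neumann): taking v ≡ 1 ∈ V gives 0 = ∫_0^3 f dx + (2) − (1), i.e. ∫_0^3 f dx must equal u'(0) − u'(3) = -1. Indeed ∫_0^3 (4*cos(2*π*x/3) - 1/3) dx = -1, so the data are compatible. The solution is then unique only up to an additive constant (fix it e.g. by requiring ∫_0^3 u dx = 0).


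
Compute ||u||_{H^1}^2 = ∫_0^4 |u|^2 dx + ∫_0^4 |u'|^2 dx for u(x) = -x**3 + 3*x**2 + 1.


||u||_{H^1}^2 = 13964/35

The H^1 norm (squared) on an interval (0, L) is
  ||u||_{H^1}^2 = ∫_0^L u(x)^2 dx + ∫_0^L u'(x)^2 dx.
Compute u'(x) = -3*x**2 + 6*x.
Then u(x)^2 = x**6 - 6*x**5 + 9*x**4 - 2*x**3 + 6*x**2 + 1 and u'(x)^2 = 9*x**4 - 36*x**3 + 36*x**2.
Integrate each monomial from 0 to 4 using ∫_0^4 c·x^n dx = c·4^(n+1)/(n+1):
  ∫_0^4 u(x)^2 dx = ∫_0^4 (x^6 - 6*x^5 + 9*x^4 - 2*x^3 + 6*x^2 + 1) dx. Term by term:
    ∫_0^4 x^6 dx = 16384/7;  ∫_0^4 -6*x^5 dx = -4096;  ∫_0^4 9*x^4 dx = 9216/5;
    ∫_0^4 -2*x^3 dx = -128;  ∫_0^4 6*x^2 dx = 128;  ∫_0^4 1 dx = 4.
  Sum: 16384/7 − 4096 + 9216/5 − 128 + 128 + 4 = 3212/35.
  ∫_0^4 u'(x)^2 dx = ∫_0^4 (9*x^4 - 36*x^3 + 36*x^2) dx. Term by term:
    ∫_0^4 9*x^4 dx = 9216/5;  ∫_0^4 -36*x^3 dx = -2304;  ∫_0^4 36*x^2 dx = 768.
  Sum: 9216/5 − 2304 + 768 = 1536/5.
Adding: ||u||_{H^1}^2 = 3212/35 + 1536/5 = 13964/35.


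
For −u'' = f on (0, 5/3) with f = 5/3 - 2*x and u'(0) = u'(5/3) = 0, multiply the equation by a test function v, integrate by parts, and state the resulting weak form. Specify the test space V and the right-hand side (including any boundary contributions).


V = H^1(0, 5/3) (no boundary constraint on v; u is determined up to an additive constant); weak form: ∫_0^5/3 u'v' dx = ∫_0^5/3 (5/3 - 2*x) v dx for all v ∈ V.

Multiply both sides by a test function v and integrate from 0 to 5/3:
  ∫_0^5/3 −u''(x) v(x) dx = ∫_0^5/3 f(x) v(x) dx.
Integrate the LHS by parts once:
  ∫_0^5/3 −u'' v dx = −[u'(x) v(x)]_0^5/3 + ∫_0^5/3 u'(x) v'(x) dx.
Thus ∫_0^5/3 u'(x) v'(x) dx = ∫_0^5/3 f(x) v(x) dx + [u'(x) v(x)]_0^5/3.
Choose V so that boundary terms are either known or forced to vanish.
u has homogeneous Neumann: u'(0) = u'(5/3) = 0. So [u' v]_0^5/3 = 0·v(5/3) − 0·v(0) = 0 for any v; take V = H^1(0, 5/3).
Weak formulation: find u (satisfying any essential BC) such that ∫_0^5/3 u'(x) v'(x) dx = ∫_0^5/3 f v dx for all v ∈ V (homogeneous Neumann, so boundary terms vanish).
Substituting f(x) = 5/3 - 2*x, the right-hand side is ∫_0^5/3 (5/3 - 2*x) v dx.
Compatibility check (pure Neumann): taking v ≡ 1 ∈ V gives 0 = ∫_0^5/3 f dx + (0) − (0), i.e. ∫_0^5/3 f dx must equal u'(0) − u'(5/3) = 0. Indeed ∫_0^5/3 (5/3 - 2*x) dx = 0, so the data are compatible. The solution is then unique only up to an additive constant (fix it e.g. by requiring ∫_0^5/3 u dx = 0).


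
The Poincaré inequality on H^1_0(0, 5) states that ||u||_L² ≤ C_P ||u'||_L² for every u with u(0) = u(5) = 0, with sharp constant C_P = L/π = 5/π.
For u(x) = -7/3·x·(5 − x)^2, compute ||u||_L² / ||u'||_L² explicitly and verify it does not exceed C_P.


||u||_L² / ||u'||_L² = 5*sqrt(14)/14 < C_P = 5/π.

u(x) = -7/3·x·(5 − x)^2, so u'(x) = -7*x^2 + 140*x/3 - 175/3.
u(x) = -7/3·x·(5 − x)^2 vanishes at x = 0 and x = 5, so u ∈ H^1_0(0, 5). Differentiate via the product rule and integrate the resulting polynomials term by term.
  ∫_0^5 u² dx = ∫_0^5 (49*x^6/9 - 980*x^5/9 + 2450*x^4/3 - 24500*x^3/9 + 30625*x^2/9) dx. Term by term:
    ∫_0^5 49*x^6/9 dx = 546875/9;  ∫_0^5 -980*x^5/9 dx = -7656250/27;  ∫_0^5 2450*x^4/3 dx = 1531250/3;
    ∫_0^5 -24500*x^3/9 dx = -3828125/9;  ∫_0^5 30625*x^2/9 dx = 3828125/27.
  Sum: 546875/9 − 7656250/27 + 1531250/3 − 3828125/9 + 3828125/27 = 109375/27.
  ∫_0^5 (u')² dx = ∫_0^5 (49*x^4 - 1960*x^3/3 + 26950*x^2/9 - 49000*x/9 + 30625/9) dx. Term by term:
    ∫_0^5 49*x^4 dx = 30625;  ∫_0^5 -1960*x^3/3 dx = -306250/3;  ∫_0^5 26950*x^2/9 dx = 3368750/27;
    ∫_0^5 -49000*x/9 dx = -612500/9;  ∫_0^5 30625/9 dx = 153125/9.
  Sum: 30625 − 306250/3 + 3368750/27 − 612500/9 + 153125/9 = 61250/27.
∫_0^5 u² dx = 109375/27, so ||u||_L² = 125*sqrt(21)/9.
∫_0^5 (u')² dx = 61250/27, so ||u'||_L² = 175*sqrt(6)/9.
Ratio ||u||_L² / ||u'||_L² = 5*sqrt(14)/14.
Sharp Poincaré constant on H^1_0(0, 5) is C_P = L/π = 5/π, achieved by sin(π/5·x).
A polynomial bump cannot attain the sharp Poincaré constant (only the first sine eigenfunction does), so the ratio is strictly less than C_P, consistent with ||u||_L² ≤ C_P ||u'||_L².


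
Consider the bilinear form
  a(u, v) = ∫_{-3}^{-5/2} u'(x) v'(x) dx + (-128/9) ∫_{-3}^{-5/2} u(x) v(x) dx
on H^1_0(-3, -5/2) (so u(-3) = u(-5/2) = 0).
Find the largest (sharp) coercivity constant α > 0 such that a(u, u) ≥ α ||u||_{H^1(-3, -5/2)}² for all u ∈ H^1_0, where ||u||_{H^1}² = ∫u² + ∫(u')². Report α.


α = 4*(-32 + 9*π^2)/(9*(1 + 4*π^2))

Coercivity of a(·,·) on H^1_0(-3, -5/2) means a(u, u) ≥ α ||u||_{H^1}² for every u ∈ H^1_0.
The interval has length L = 1/2, and Poincaré/coercivity depend only on L. Here a(u, u) = ∫(u')² + (-128/9)·∫u².
Here c = -128/9 < 0 with |c| < (π/L)² = 4*π^2, so coercivity still holds. The condition a(u,u) ≥ α||u||_{H^1}² reads (1−α)∫(u')² ≥ (α−c)∫u². Any admissible α is ≤ 1 (rapidly oscillating u have ∫u²/∫(u')² → 0), and α = 1 would force 0 ≥ (1−c)∫u², impossible since c < 1; so 1−α > 0. By the sharp Poincaré inequality on H^1_0 of an interval of length L, ∫(u')² ≥ (π/L)²∫u² with equality for the first sine mode sin(π(x−x₀)/L) (x₀ the left endpoint), so the inequality holds for all u iff (1−α)(π/L)² ≥ α − c, i.e. α ≤ ((π/L)² + c)/((π/L)² + 1) = (1 + c(L/π)²)/(1 + (L/π)²). (Direct route, valid since c ≤ 0: Poincaré gives c∫u² ≥ c(L/π)²∫(u')², so a(u,u) ≥ (1 + c(L/π)²)∫(u')², while ||u||_{H^1}² ≤ (1 + (L/π)²)∫(u')²; dividing yields the same α.) With (π/L)² = 4*π^2 and c = -128/9, the largest admissible constant is α = ((π/L)² + c)/((π/L)² + 1).
Simplifying, α = 4*(-32 + 9*π^2)/(9*(1 + 4*π^2)).


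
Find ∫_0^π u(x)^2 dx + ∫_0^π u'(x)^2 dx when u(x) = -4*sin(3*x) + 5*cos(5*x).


||u||_{H^1(0,π)}^2 = 405*π

u'(x) = -25*sin(5*x) - 12*cos(3*x).
Expand u² and (u')² and integrate term by term on (0, π), using: for integers n ≥ 1, ∫_0^π sin²(nx) dx = ∫_0^π cos²(nx) dx = π/2; for n ≠ n', ∫_0^π sin(nx)sin(n'x) dx = ∫_0^π cos(nx)cos(n'x) dx = 0; and by product-to-sum, ∫_0^π sin(nx)cos(n'x) dx = ½∫_0^π [sin((n+n')x) + sin((n−n')x)] dx, which is 0 when n+n' is even and 2n/(n²−n'²) when n+n' is odd (it need not vanish on (0, π)).
  u² squared terms: (-4)²·∫sin(3x)² dx = 16·π/2 = 8*π;  (5)²·∫cos(5x)² dx = 25·π/2 = 25*π/2.
  u² cross terms: 2·(-4)·(5)·∫sin(3x)·cos(5x) dx = -40·(0) = 0.
  So ∫_0^π u² dx = 8*π + 25*π/2 + 0 = 41*π/2.
  (u')² squared terms: (-25)²·∫sin(5x)² dx = 625·π/2 = 625*π/2;  (-12)²·∫cos(3x)² dx = 144·π/2 = 72*π.
  (u')² cross terms: 2·(-25)·(-12)·∫sin(5x)·cos(3x) dx = 600·(0) = 0.
  So ∫_0^π (u')² dx = 625*π/2 + 72*π + 0 = 769*π/2.
||u||_{H^1}^2 = (41*π/2) + (769*π/2) = 405*π.


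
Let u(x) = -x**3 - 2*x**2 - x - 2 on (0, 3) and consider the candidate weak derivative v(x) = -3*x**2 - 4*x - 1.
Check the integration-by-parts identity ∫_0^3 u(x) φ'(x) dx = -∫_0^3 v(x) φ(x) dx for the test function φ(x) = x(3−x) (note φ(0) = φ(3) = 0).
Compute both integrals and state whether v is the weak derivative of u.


LHS = 1359/20, RHS = 1359/20. Yes, v = u' weakly.

u(x) = -x**3 - 2*x**2 - x - 2, classical derivative u'(x) = -3*x**2 - 4*x - 1.
φ(x) = x(3−x), so φ'(x) = 3 - 2*x.
Note φ(0) = φ(3) = 0, so the boundary term u·φ vanishes.
LHS = ∫_0^3 u(x) φ'(x) dx = ∫_0^3 (2*x^4 + x^3 - 4*x^2 + x - 6) dx. Term by term:
  ∫_0^3 2*x^4 dx = 486/5;  ∫_0^3 x^3 dx = 81/4;  ∫_0^3 -4*x^2 dx = -36;
  ∫_0^3 x dx = 9/2;  ∫_0^3 -6 dx = -18.
Sum: 486/5 + 81/4 − 36 + 9/2 − 18 = 1359/20.
So LHS = 1359/20.
∫_0^3 v(x) φ(x) dx = ∫_0^3 (3*x^4 - 5*x^3 - 11*x^2 - 3*x) dx. Term by term:
  ∫_0^3 3*x^4 dx = 729/5;  ∫_0^3 -5*x^3 dx = -405/4;  ∫_0^3 -11*x^2 dx = -99;
  ∫_0^3 -3*x dx = -27/2.
Sum: 729/5 − 405/4 − 99 − 27/2 = -1359/20.
So RHS = -∫_0^3 v(x) φ(x) dx = 1359/20.
LHS = RHS, so the identity holds for this test φ.
Moreover u is smooth here and v(x) = u'(x) = -3*x**2 - 4*x - 1 pointwise, so the identity holds for every test function. Hence v is the weak derivative of u.


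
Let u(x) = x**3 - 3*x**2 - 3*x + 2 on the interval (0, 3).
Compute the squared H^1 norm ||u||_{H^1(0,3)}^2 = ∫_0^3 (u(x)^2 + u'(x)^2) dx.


||u||_{H^1}^2 = 11559/70

The H^1 norm (squared) on an interval (0, L) is
  ||u||_{H^1}^2 = ∫_0^L u(x)^2 dx + ∫_0^L u'(x)^2 dx.
Compute u'(x) = 3*x**2 - 6*x - 3.
Then u(x)^2 = x**6 - 6*x**5 + 3*x**4 + 22*x**3 - 3*x**2 - 12*x + 4 and u'(x)^2 = 9*x**4 - 36*x**3 + 18*x**2 + 36*x + 9.
Integrate each monomial from 0 to 3 using ∫_0^3 c·x^n dx = c·3^(n+1)/(n+1):
  ∫_0^3 u(x)^2 dx = ∫_0^3 (x^6 - 6*x^5 + 3*x^4 + 22*x^3 - 3*x^2 - 12*x + 4) dx. Term by term:
    ∫_0^3 x^6 dx = 2187/7;  ∫_0^3 -6*x^5 dx = -729;  ∫_0^3 3*x^4 dx = 729/5;
    ∫_0^3 22*x^3 dx = 891/2;  ∫_0^3 -3*x^2 dx = -27;  ∫_0^3 -12*x dx = -54;
    ∫_0^3 4 dx = 12.
  Sum: 2187/7 − 729 + 729/5 + 891/2 − 27 − 54 + 12 = 7401/70.
  ∫_0^3 u'(x)^2 dx = ∫_0^3 (9*x^4 - 36*x^3 + 18*x^2 + 36*x + 9) dx. Term by term:
    ∫_0^3 9*x^4 dx = 2187/5;  ∫_0^3 -36*x^3 dx = -729;  ∫_0^3 18*x^2 dx = 162;
    ∫_0^3 36*x dx = 162;  ∫_0^3 9 dx = 27.
  Sum: 2187/5 − 729 + 162 + 162 + 27 = 297/5.
Adding: ||u||_{H^1}^2 = 7401/70 + 297/5 = 11559/70.


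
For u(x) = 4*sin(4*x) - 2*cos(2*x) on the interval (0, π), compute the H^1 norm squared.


||u||_{H^1(0,π)}^2 = 146*π

u'(x) = 4*sin(2*x) + 16*cos(4*x).
Expand u² and (u')² and integrate term by term on (0, π), using: for integers n ≥ 1, ∫_0^π sin²(nx) dx = ∫_0^π cos²(nx) dx = π/2; for n ≠ n', ∫_0^π sin(nx)sin(n'x) dx = ∫_0^π cos(nx)cos(n'x) dx = 0; and by product-to-sum, ∫_0^π sin(nx)cos(n'x) dx = ½∫_0^π [sin((n+n')x) + sin((n−n')x)] dx, which is 0 when n+n' is even and 2n/(n²−n'²) when n+n' is odd (it need not vanish on (0, π)).
  u² squared terms: (-2)²·∫cos(2x)² dx = 4·π/2 = 2*π;  (4)²·∫sin(4x)² dx = 16·π/2 = 8*π.
  u² cross terms: 2·(-2)·(4)·∫cos(2x)·sin(4x) dx = -16·(0) = 0.
  So ∫_0^π u² dx = 2*π + 8*π + 0 = 10*π.
  (u')² squared terms: (4)²·∫sin(2x)² dx = 16·π/2 = 8*π;  (16)²·∫cos(4x)² dx = 256·π/2 = 128*π.
  (u')² cross terms: 2·(4)·(16)·∫sin(2x)·cos(4x) dx = 128·(0) = 0.
  So ∫_0^π (u')² dx = 8*π + 128*π + 0 = 136*π.
||u||_{H^1}^2 = (10*π) + (136*π) = 146*π.


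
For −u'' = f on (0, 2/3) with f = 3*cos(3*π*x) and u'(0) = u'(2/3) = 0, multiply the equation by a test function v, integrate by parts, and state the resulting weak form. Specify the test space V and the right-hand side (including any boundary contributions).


V = H^1(0, 2/3) (no boundary constraint on v; u is determined up to an additive constant); weak form: ∫_0^2/3 u'v' dx = ∫_0^2/3 (3*cos(3*π*x)) v dx for all v ∈ V.

Multiply both sides by a test function v and integrate from 0 to 2/3:
  ∫_0^2/3 −u''(x) v(x) dx = ∫_0^2/3 f(x) v(x) dx.
Integrate the LHS by parts once:
  ∫_0^2/3 −u'' v dx = −[u'(x) v(x)]_0^2/3 + ∫_0^2/3 u'(x) v'(x) dx.
Thus ∫_0^2/3 u'(x) v'(x) dx = ∫_0^2/3 f(x) v(x) dx + [u'(x) v(x)]_0^2/3.
Choose V so that boundary terms are either known or forced to vanish.
u has homogeneous Neumann: u'(0) = u'(2/3) = 0. So [u' v]_0^2/3 = 0·v(2/3) − 0·v(0) = 0 for any v; take V = H^1(0, 2/3).
Weak formulation: find u (satisfying any essential BC) such that ∫_0^2/3 u'(x) v'(x) dx = ∫_0^2/3 f v dx for all v ∈ V (homogeneous Neumann, so boundary terms vanish).
Substituting f(x) = 3*cos(3*π*x), the right-hand side is ∫_0^2/3 (3*cos(3*π*x)) v dx.
Compatibility check (pure Neumann): taking v ≡ 1 ∈ V gives 0 = ∫_0^2/3 f dx + (0) − (0), i.e. ∫_0^2/3 f dx must equal u'(0) − u'(2/3) = 0. Indeed ∫_0^2/3 (3*cos(3*π*x)) dx = 0, so the data are compatible. The solution is then unique only up to an additive constant (fix it e.g. by requiring ∫_0^2/3 u dx = 0).


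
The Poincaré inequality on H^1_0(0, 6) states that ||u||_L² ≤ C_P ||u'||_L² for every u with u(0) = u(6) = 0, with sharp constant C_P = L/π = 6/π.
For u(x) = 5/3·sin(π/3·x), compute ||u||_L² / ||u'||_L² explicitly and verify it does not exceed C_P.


||u||_L² / ||u'||_L² = 3/π < C_P = 6/π.

u(x) = 5/3·sin(π/3·x), so u'(x) = 5*π*cos(π*x/3)/9.
Writing u(x) = A·sin(kπx/L) with A = 5/3 and k = 2, use ∫_0^L sin²(kπx/L) dx = L/2 and ∫_0^L cos²(kπx/L) dx = L/2.
u² = 25/9·sin²(π/3·x) and (u')² = 25*π^2/81·cos²(π/3·x), and each of sin², cos² integrates to L/2 = 3 over (0, 6).
∫_0^6 u² dx = 25/3, so ||u||_L² = 5*sqrt(3)/3.
∫_0^6 (u')² dx = 25*π^2/27, so ||u'||_L² = 5*sqrt(3)*π/9.
Ratio ||u||_L² / ||u'||_L² = 3/π.
Sharp Poincaré constant on H^1_0(0, 6) is C_P = L/π = 6/π, achieved by sin(π/6·x).
This is the k = 2 harmonic; the ratio L/(kπ) is strictly less than C_P = L/π, consistent with the sharp inequality ||u||_L² ≤ C_P ||u'||_L².


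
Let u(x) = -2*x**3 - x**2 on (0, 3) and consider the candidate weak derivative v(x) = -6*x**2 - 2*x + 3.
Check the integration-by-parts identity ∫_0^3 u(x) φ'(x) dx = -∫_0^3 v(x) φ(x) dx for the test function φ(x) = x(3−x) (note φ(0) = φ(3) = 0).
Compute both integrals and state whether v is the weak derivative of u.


LHS = 432/5, RHS = 729/10. No, v is not the weak derivative of u.

u(x) = -2*x**3 - x**2, classical derivative u'(x) = -6*x**2 - 2*x.
φ(x) = x(3−x), so φ'(x) = 3 - 2*x.
Note φ(0) = φ(3) = 0, so the boundary term u·φ vanishes.
LHS = ∫_0^3 u(x) φ'(x) dx = ∫_0^3 (4*x^4 - 4*x^3 - 3*x^2) dx. Term by term:
  ∫_0^3 4*x^4 dx = 972/5;  ∫_0^3 -4*x^3 dx = -81;  ∫_0^3 -3*x^2 dx = -27.
Sum: 972/5 − 81 − 27 = 432/5.
So LHS = 432/5.
∫_0^3 v(x) φ(x) dx = ∫_0^3 (6*x^4 - 16*x^3 - 9*x^2 + 9*x) dx. Term by term:
  ∫_0^3 6*x^4 dx = 1458/5;  ∫_0^3 -16*x^3 dx = -324;  ∫_0^3 -9*x^2 dx = -81;
  ∫_0^3 9*x dx = 81/2.
Sum: 1458/5 − 324 − 81 + 81/2 = -729/10.
So RHS = -∫_0^3 v(x) φ(x) dx = 729/10.
LHS − RHS = 27/2 ≠ 0, so the identity fails.
(For a valid weak derivative the identity must hold for EVERY test function, in particular this one. The failure shows v is NOT the weak derivative of u.)
Correct weak derivative would be u'(x) = -6*x**2 - 2*x.


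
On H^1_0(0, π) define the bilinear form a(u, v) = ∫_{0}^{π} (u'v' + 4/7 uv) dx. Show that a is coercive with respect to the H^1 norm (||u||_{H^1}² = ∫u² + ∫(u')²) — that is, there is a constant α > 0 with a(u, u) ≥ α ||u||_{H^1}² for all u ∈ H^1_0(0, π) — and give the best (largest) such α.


α = 11/14

Coercivity of a(·,·) on H^1_0(0, π) means a(u, u) ≥ α ||u||_{H^1}² for every u ∈ H^1_0.
The interval has length L = π, and Poincaré/coercivity depend only on L. Here a(u, u) = ∫(u')² + (4/7)·∫u².
Here 0 < c = 4/7 < 1. The condition a(u,u) ≥ α||u||_{H^1}² reads (1−α)∫(u')² ≥ (α−c)∫u². Any admissible α is ≤ 1 (rapidly oscillating u have ∫u²/∫(u')² → 0), and α = 1 would force 0 ≥ (1−c)∫u², impossible since c < 1; so 1−α > 0. By the sharp Poincaré inequality on H^1_0 of an interval of length L, ∫(u')² ≥ (π/L)²∫u² with equality for the first sine mode sin(π(x−x₀)/L) (x₀ the left endpoint), so the inequality holds for all u iff (1−α)(π/L)² ≥ α − c, i.e. α ≤ ((π/L)² + c)/((π/L)² + 1) = (1 + c(L/π)²)/(1 + (L/π)²). With (π/L)² = 1 and c = 4/7, the largest admissible constant is α = ((π/L)² + c)/((π/L)² + 1).
Simplifying, α = 11/14.


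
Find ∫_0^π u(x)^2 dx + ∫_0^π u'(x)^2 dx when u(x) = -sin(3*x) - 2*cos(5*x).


||u||_{H^1(0,π)}^2 = 57*π

u'(x) = 10*sin(5*x) - 3*cos(3*x).
Expand u² and (u')² and integrate term by term on (0, π), using: for integers n ≥ 1, ∫_0^π sin²(nx) dx = ∫_0^π cos²(nx) dx = π/2; for n ≠ n', ∫_0^π sin(nx)sin(n'x) dx = ∫_0^π cos(nx)cos(n'x) dx = 0; and by product-to-sum, ∫_0^π sin(nx)cos(n'x) dx = ½∫_0^π [sin((n+n')x) + sin((n−n')x)] dx, which is 0 when n+n' is even and 2n/(n²−n'²) when n+n' is odd (it need not vanish on (0, π)).
  u² squared terms: (-1)²·∫sin(3x)² dx = 1·π/2 = π/2;  (-2)²·∫cos(5x)² dx = 4·π/2 = 2*π.
  u² cross terms: 2·(-1)·(-2)·∫sin(3x)·cos(5x) dx = 4·(0) = 0.
  So ∫_0^π u² dx = π/2 + 2*π + 0 = 5*π/2.
  (u')² squared terms: (-3)²·∫cos(3x)² dx = 9·π/2 = 9*π/2;  (10)²·∫sin(5x)² dx = 100·π/2 = 50*π.
  (u')² cross terms: 2·(-3)·(10)·∫cos(3x)·sin(5x) dx = -60·(0) = 0.
  So ∫_0^π (u')² dx = 9*π/2 + 50*π + 0 = 109*π/2.
||u||_{H^1}^2 = (5*π/2) + (109*π/2) = 57*π.


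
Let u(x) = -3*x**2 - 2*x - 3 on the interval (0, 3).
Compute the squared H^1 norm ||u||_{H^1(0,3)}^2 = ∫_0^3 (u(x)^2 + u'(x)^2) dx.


||u||_{H^1}^2 = 7017/5

The H^1 norm (squared) on an interval (0, L) is
  ||u||_{H^1}^2 = ∫_0^L u(x)^2 dx + ∫_0^L u'(x)^2 dx.
Compute u'(x) = -6*x - 2.
Then u(x)^2 = 9*x**4 + 12*x**3 + 22*x**2 + 12*x + 9 and u'(x)^2 = 36*x**2 + 24*x + 4.
Integrate each monomial from 0 to 3 using ∫_0^3 c·x^n dx = c·3^(n+1)/(n+1):
  ∫_0^3 u(x)^2 dx = ∫_0^3 (9*x^4 + 12*x^3 + 22*x^2 + 12*x + 9) dx. Term by term:
    ∫_0^3 9*x^4 dx = 2187/5;  ∫_0^3 12*x^3 dx = 243;  ∫_0^3 22*x^2 dx = 198;
    ∫_0^3 12*x dx = 54;  ∫_0^3 9 dx = 27.
  Sum: 2187/5 + 243 + 198 + 54 + 27 = 4797/5.
  ∫_0^3 u'(x)^2 dx = ∫_0^3 (36*x^2 + 24*x + 4) dx. Term by term:
    ∫_0^3 36*x^2 dx = 324;  ∫_0^3 24*x dx = 108;  ∫_0^3 4 dx = 12.
  Sum: 324 + 108 + 12 = 444.
Adding: ||u||_{H^1}^2 = 4797/5 + 444 = 7017/5.


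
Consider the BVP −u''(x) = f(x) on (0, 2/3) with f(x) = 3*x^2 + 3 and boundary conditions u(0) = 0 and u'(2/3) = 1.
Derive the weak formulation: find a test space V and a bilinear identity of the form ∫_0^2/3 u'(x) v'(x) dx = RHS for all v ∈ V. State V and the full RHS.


V = {v ∈ H^1(0, 2/3) : v(0) = 0} (test functions vanish at x = 0 where u is specified); weak form: ∫_0^2/3 u'v' dx = ∫_0^2/3 (3*x^2 + 3) v dx + v(2/3) for all v ∈ V.

Multiply both sides by a test function v and integrate from 0 to 2/3:
  ∫_0^2/3 −u''(x) v(x) dx = ∫_0^2/3 f(x) v(x) dx.
Integrate the LHS by parts once:
  ∫_0^2/3 −u'' v dx = −[u'(x) v(x)]_0^2/3 + ∫_0^2/3 u'(x) v'(x) dx.
Thus ∫_0^2/3 u'(x) v'(x) dx = ∫_0^2/3 f(x) v(x) dx + [u'(x) v(x)]_0^2/3.
Choose V so that boundary terms are either known or forced to vanish.
Mixed BC: u(0) = 0 (Dirichlet) and u'(2/3) = 1 (Neumann). Define V = {v ∈ H^1(0, 2/3) : v(0) = 0}. Then [u' v]_0^2/3 = u'(2/3)·v(2/3) − u'(0)·0 = v(2/3).
Weak formulation: find u (satisfying any essential BC) such that ∫_0^2/3 u'(x) v'(x) dx = ∫_0^2/3 f v dx + v(2/3) for all v ∈ V (Dirichlet at 0 absorbed into V; Neumann datum at x = 2/3 contributes the boundary term).
Substituting f(x) = 3*x^2 + 3, the right-hand side is ∫_0^2/3 (3*x^2 + 3) v dx + v(2/3).


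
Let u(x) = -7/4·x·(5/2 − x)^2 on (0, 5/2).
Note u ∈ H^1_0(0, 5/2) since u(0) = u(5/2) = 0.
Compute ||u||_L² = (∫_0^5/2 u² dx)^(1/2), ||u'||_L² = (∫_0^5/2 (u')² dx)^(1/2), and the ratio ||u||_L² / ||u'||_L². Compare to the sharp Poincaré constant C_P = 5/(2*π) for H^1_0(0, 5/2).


||u||_L² / ||u'||_L² = 5*sqrt(14)/28 < C_P = 5/(2*π).

u(x) = -7/4·x·(5/2 − x)^2, so u'(x) = -21*x^2/4 + 35*x/2 - 175/16.
u(x) = -7/4·x·(5/2 − x)^2 vanishes at x = 0 and x = 5/2, so u ∈ H^1_0(0, 5/2). Differentiate via the product rule and integrate the resulting polynomials term by term.
  ∫_0^5/2 u² dx = ∫_0^5/2 (49*x^6/16 - 245*x^5/8 + 3675*x^4/32 - 6125*x^3/32 + 30625*x^2/256) dx. Term by term:
    ∫_0^5/2 49*x^6/16 dx = 546875/2048;  ∫_0^5/2 -245*x^5/8 dx = -3828125/3072;  ∫_0^5/2 3675*x^4/32 dx = 2296875/1024;
    ∫_0^5/2 -6125*x^3/32 dx = -3828125/2048;  ∫_0^5/2 30625*x^2/256 dx = 3828125/6144.
  Sum: 546875/2048 − 3828125/3072 + 2296875/1024 − 3828125/2048 + 3828125/6144 = 109375/6144.
  ∫_0^5/2 (u')² dx = ∫_0^5/2 (441*x^4/16 - 735*x^3/4 + 13475*x^2/32 - 6125*x/16 + 30625/256) dx. Term by term:
    ∫_0^5/2 441*x^4/16 dx = 275625/512;  ∫_0^5/2 -735*x^3/4 dx = -459375/256;  ∫_0^5/2 13475*x^2/32 dx = 1684375/768;
    ∫_0^5/2 -6125*x/16 dx = -153125/128;  ∫_0^5/2 30625/256 dx = 153125/512.
  Sum: 275625/512 − 459375/256 + 1684375/768 − 153125/128 + 153125/512 = 30625/768.
∫_0^5/2 u² dx = 109375/6144, so ||u||_L² = 125*sqrt(42)/192.
∫_0^5/2 (u')² dx = 30625/768, so ||u'||_L² = 175*sqrt(3)/48.
Ratio ||u||_L² / ||u'||_L² = 5*sqrt(14)/28.
Sharp Poincaré constant on H^1_0(0, 5/2) is C_P = L/π = 5/(2*π), achieved by sin(2*π/5·x).
A polynomial bump cannot attain the sharp Poincaré constant (only the first sine eigenfunction does), so the ratio is strictly less than C_P, consistent with ||u||_L² ≤ C_P ||u'||_L².


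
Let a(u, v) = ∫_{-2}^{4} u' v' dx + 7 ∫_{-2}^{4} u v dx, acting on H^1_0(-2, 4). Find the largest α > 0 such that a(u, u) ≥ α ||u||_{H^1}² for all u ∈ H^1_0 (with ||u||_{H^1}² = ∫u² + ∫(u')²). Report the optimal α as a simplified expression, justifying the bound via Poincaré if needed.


α = 1

Coercivity of a(·,·) on H^1_0(-2, 4) means a(u, u) ≥ α ||u||_{H^1}² for every u ∈ H^1_0.
The interval has length L = 6, and Poincaré/coercivity depend only on L. Here a(u, u) = ∫(u')² + (7)·∫u².
Here c = 7 ≥ 1, so a(u,u) = ∫(u')² + c∫u² ≥ ∫(u')² + ∫u² = ||u||_{H^1}², i.e. α = 1 works. No larger α is possible: a(u,u) ≥ α||u||_{H^1}² means (1−α)∫(u')² ≥ (α−c)∫u², and for the modes u_n = sin(nπ(x−x₀)/L) (x₀ the left endpoint) one has ∫u_n²/∫(u_n')² = (L/(nπ))² → 0, so a(u_n,u_n)/||u_n||_{H^1}² → 1. Hence the optimal constant is α = 1.
Therefore α = 1.


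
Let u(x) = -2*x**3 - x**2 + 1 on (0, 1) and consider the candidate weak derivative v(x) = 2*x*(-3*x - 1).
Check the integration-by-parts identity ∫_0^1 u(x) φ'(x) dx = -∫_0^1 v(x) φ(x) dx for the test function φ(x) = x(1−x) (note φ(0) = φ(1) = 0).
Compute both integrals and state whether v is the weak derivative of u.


LHS = 7/15, RHS = 7/15. Yes, v = u' weakly.

u(x) = -2*x**3 - x**2 + 1, classical derivative u'(x) = -6*x**2 - 2*x.
φ(x) = x(1−x), so φ'(x) = 1 - 2*x.
Note φ(0) = φ(1) = 0, so the boundary term u·φ vanishes.
LHS = ∫_0^1 u(x) φ'(x) dx = ∫_0^1 (4*x^4 - x^2 - 2*x + 1) dx. Term by term:
  ∫_0^1 4*x^4 dx = 4/5;  ∫_0^1 -x^2 dx = -1/3;  ∫_0^1 -2*x dx = -1;
  ∫_0^1 1 dx = 1.
Sum: 4/5 − 1/3 − 1 + 1 = 7/15.
So LHS = 7/15.
∫_0^1 v(x) φ(x) dx = ∫_0^1 (6*x^4 - 4*x^3 - 2*x^2) dx. Term by term:
  ∫_0^1 6*x^4 dx = 6/5;  ∫_0^1 -4*x^3 dx = -1;  ∫_0^1 -2*x^2 dx = -2/3.
Sum: 6/5 − 1 − 2/3 = -7/15.
So RHS = -∫_0^1 v(x) φ(x) dx = 7/15.
LHS = RHS, so the identity holds for this test φ.
Moreover u is smooth here and v(x) = u'(x) = -6*x**2 - 2*x pointwise, so the identity holds for every test function. Hence v is the weak derivative of u.


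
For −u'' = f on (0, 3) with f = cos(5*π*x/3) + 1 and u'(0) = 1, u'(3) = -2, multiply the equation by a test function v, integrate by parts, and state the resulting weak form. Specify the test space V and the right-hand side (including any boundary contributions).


V = H^1(0, 3) (v unrestricted at boundary; u is determined up to an additive constant); weak form: ∫_0^3 u'v' dx = ∫_0^3 (cos(5*π*x/3) + 1) v dx − 2·v(3) − v(0) for all v ∈ V.

Multiply both sides by a test function v and integrate from 0 to 3:
  ∫_0^3 −u''(x) v(x) dx = ∫_0^3 f(x) v(x) dx.
Integrate the LHS by parts once:
  ∫_0^3 −u'' v dx = −[u'(x) v(x)]_0^3 + ∫_0^3 u'(x) v'(x) dx.
Thus ∫_0^3 u'(x) v'(x) dx = ∫_0^3 f(x) v(x) dx + [u'(x) v(x)]_0^3.
Choose V so that boundary terms are either known or forced to vanish.
u has inhomogeneous Neumann u'(0) = 1, u'(3) = -2. [u' v]_0^3 = (-2)·v(3) − (1)·v(0) = − 2·v(3) − v(0). Take V = H^1(0, 3); boundary term becomes part of RHS.
Weak formulation: find u (satisfying any essential BC) such that ∫_0^3 u'(x) v'(x) dx = ∫_0^3 f v dx − 2·v(3) − v(0) for all v ∈ V (Neumann data are natural BCs: they enter the RHS as boundary terms).
Substituting f(x) = cos(5*π*x/3) + 1, the right-hand side is ∫_0^3 (cos(5*π*x/3) + 1) v dx − 2·v(3) − v(0).
Compatibility check (pure Neumann): taking v ≡ 1 ∈ V gives 0 = ∫_0^3 f dx + (-2) − (1), i.e. ∫_0^3 f dx must equal u'(0) − u'(3) = 3. Indeed ∫_0^3 (cos(5*π*x/3) + 1) dx = 3, so the data are compatible. The solution is then unique only up to an additive constant (fix it e.g. by requiring ∫_0^3 u dx = 0).


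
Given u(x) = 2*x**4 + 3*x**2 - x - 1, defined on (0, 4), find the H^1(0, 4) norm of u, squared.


||u||_{H^1}^2 = 98131112/315

The H^1 norm (squared) on an interval (0, L) is
  ||u||_{H^1}^2 = ∫_0^L u(x)^2 dx + ∫_0^L u'(x)^2 dx.
Compute u'(x) = 8*x**3 + 6*x - 1.
Then u(x)^2 = 4*x**8 + 12*x**6 - 4*x**5 + 5*x**4 - 6*x**3 - 5*x**2 + 2*x + 1 and u'(x)^2 = 64*x**6 + 96*x**4 - 16*x**3 + 36*x**2 - 12*x + 1.
Integrate each monomial from 0 to 4 using ∫_0^4 c·x^n dx = c·4^(n+1)/(n+1):
  ∫_0^4 u(x)^2 dx = ∫_0^4 (4*x^8 + 12*x^6 - 4*x^5 + 5*x^4 - 6*x^3 - 5*x^2 + 2*x + 1) dx. Term by term:
    ∫_0^4 4*x^8 dx = 1048576/9;  ∫_0^4 12*x^6 dx = 196608/7;  ∫_0^4 -4*x^5 dx = -8192/3;
    ∫_0^4 5*x^4 dx = 1024;  ∫_0^4 -6*x^3 dx = -384;  ∫_0^4 -5*x^2 dx = -320/3;
    ∫_0^4 2*x dx = 16;  ∫_0^4 1 dx = 4.
  Sum: 1048576/9 + 196608/7 − 8192/3 + 1024 − 384 − 320/3 + 16 + 4 = 8972332/63.
  ∫_0^4 u'(x)^2 dx = ∫_0^4 (64*x^6 + 96*x^4 - 16*x^3 + 36*x^2 - 12*x + 1) dx. Term by term:
    ∫_0^4 64*x^6 dx = 1048576/7;  ∫_0^4 96*x^4 dx = 98304/5;  ∫_0^4 -16*x^3 dx = -1024;
    ∫_0^4 36*x^2 dx = 768;  ∫_0^4 -12*x dx = -96;  ∫_0^4 1 dx = 4.
  Sum: 1048576/7 + 98304/5 − 1024 + 768 − 96 + 4 = 5918828/35.
Adding: ||u||_{H^1}^2 = 8972332/63 + 5918828/35 = 98131112/315.


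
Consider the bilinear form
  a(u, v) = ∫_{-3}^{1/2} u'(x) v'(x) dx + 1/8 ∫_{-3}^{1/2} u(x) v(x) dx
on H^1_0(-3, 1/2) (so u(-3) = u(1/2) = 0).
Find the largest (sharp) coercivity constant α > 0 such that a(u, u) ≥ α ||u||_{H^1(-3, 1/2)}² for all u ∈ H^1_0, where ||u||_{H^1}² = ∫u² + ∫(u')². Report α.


α = (49 + 32*π^2)/(8*(4*π^2 + 49))

Coercivity of a(·,·) on H^1_0(-3, 1/2) means a(u, u) ≥ α ||u||_{H^1}² for every u ∈ H^1_0.
The interval has length L = 7/2, and Poincaré/coercivity depend only on L. Here a(u, u) = ∫(u')² + (1/8)·∫u².
Here 0 < c = 1/8 < 1. The condition a(u,u) ≥ α||u||_{H^1}² reads (1−α)∫(u')² ≥ (α−c)∫u². Any admissible α is ≤ 1 (rapidly oscillating u have ∫u²/∫(u')² → 0), and α = 1 would force 0 ≥ (1−c)∫u², impossible since c < 1; so 1−α > 0. By the sharp Poincaré inequality on H^1_0 of an interval of length L, ∫(u')² ≥ (π/L)²∫u² with equality for the first sine mode sin(π(x−x₀)/L) (x₀ the left endpoint), so the inequality holds for all u iff (1−α)(π/L)² ≥ α − c, i.e. α ≤ ((π/L)² + c)/((π/L)² + 1) = (1 + c(L/π)²)/(1 + (L/π)²). With (π/L)² = 4*π^2/49 and c = 1/8, the largest admissible constant is α = ((π/L)² + c)/((π/L)² + 1).
Simplifying, α = (49 + 32*π^2)/(8*(4*π^2 + 49)).


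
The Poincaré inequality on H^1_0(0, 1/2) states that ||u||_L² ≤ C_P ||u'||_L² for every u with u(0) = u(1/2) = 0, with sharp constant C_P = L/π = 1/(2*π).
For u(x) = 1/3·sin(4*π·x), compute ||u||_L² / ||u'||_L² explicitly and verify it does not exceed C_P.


||u||_L² / ||u'||_L² = 1/(4*π) < C_P = 1/(2*π).

u(x) = 1/3·sin(4*π·x), so u'(x) = 4*π*cos(4*π*x)/3.
Writing u(x) = A·sin(kπx/L) with A = 1/3 and k = 2, use ∫_0^L sin²(kπx/L) dx = L/2 and ∫_0^L cos²(kπx/L) dx = L/2.
u² = 1/9·sin²(4*π·x) and (u')² = 16*π^2/9·cos²(4*π·x), and each of sin², cos² integrates to L/2 = 1/4 over (0, 1/2).
∫_0^1/2 u² dx = 1/36, so ||u||_L² = 1/6.
∫_0^1/2 (u')² dx = 4*π^2/9, so ||u'||_L² = 2*π/3.
Ratio ||u||_L² / ||u'||_L² = 1/(4*π).
Sharp Poincaré constant on H^1_0(0, 1/2) is C_P = L/π = 1/(2*π), achieved by sin(2*π·x).
This is the k = 2 harmonic; the ratio L/(kπ) is strictly less than C_P = L/π, consistent with the sharp inequality ||u||_L² ≤ C_P ||u'||_L².


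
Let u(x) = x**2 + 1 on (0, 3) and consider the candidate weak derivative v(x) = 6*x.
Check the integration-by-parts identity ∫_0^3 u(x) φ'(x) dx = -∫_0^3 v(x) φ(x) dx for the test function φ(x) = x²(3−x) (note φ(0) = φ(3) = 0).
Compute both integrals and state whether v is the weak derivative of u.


LHS = -243/10, RHS = -729/10. No, v is not the weak derivative of u.

u(x) = x**2 + 1, classical derivative u'(x) = 2*x.
φ(x) = x²(3−x), so φ'(x) = 3*x*(2 - x).
Note φ(0) = φ(3) = 0, so the boundary term u·φ vanishes.
LHS = ∫_0^3 u(x) φ'(x) dx = ∫_0^3 (-3*x^4 + 6*x^3 - 3*x^2 + 6*x) dx. Term by term:
  ∫_0^3 -3*x^4 dx = -729/5;  ∫_0^3 6*x^3 dx = 243/2;  ∫_0^3 -3*x^2 dx = -27;
  ∫_0^3 6*x dx = 27.
Sum: -729/5 + 243/2 − 27 + 27 = -243/10.
So LHS = -243/10.
∫_0^3 v(x) φ(x) dx = ∫_0^3 (-6*x^4 + 18*x^3) dx. Term by term:
  ∫_0^3 -6*x^4 dx = -1458/5;  ∫_0^3 18*x^3 dx = 729/2.
Sum: -1458/5 + 729/2 = 729/10.
So RHS = -∫_0^3 v(x) φ(x) dx = -729/10.
LHS − RHS = 243/5 ≠ 0, so the identity fails.
(For a valid weak derivative the identity must hold for EVERY test function, in particular this one. The failure shows v is NOT the weak derivative of u.)
Correct weak derivative would be u'(x) = 2*x.


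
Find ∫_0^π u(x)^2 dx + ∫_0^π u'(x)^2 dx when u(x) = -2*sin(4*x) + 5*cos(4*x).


||u||_{H^1(0,π)}^2 = 493*π/2

u'(x) = -20*sin(4*x) - 8*cos(4*x).
Expand u² and (u')² and integrate term by term on (0, π), using: for integers n ≥ 1, ∫_0^π sin²(nx) dx = ∫_0^π cos²(nx) dx = π/2; for n ≠ n', ∫_0^π sin(nx)sin(n'x) dx = ∫_0^π cos(nx)cos(n'x) dx = 0; and by product-to-sum, ∫_0^π sin(nx)cos(n'x) dx = ½∫_0^π [sin((n+n')x) + sin((n−n')x)] dx, which is 0 when n+n' is even and 2n/(n²−n'²) when n+n' is odd (it need not vanish on (0, π)).
  u² squared terms: (-2)²·∫sin(4x)² dx = 4·π/2 = 2*π;  (5)²·∫cos(4x)² dx = 25·π/2 = 25*π/2.
  u² cross terms: 2·(-2)·(5)·∫sin(4x)·cos(4x) dx = -20·(0) = 0.
  So ∫_0^π u² dx = 2*π + 25*π/2 + 0 = 29*π/2.
  (u')² squared terms: (-20)²·∫sin(4x)² dx = 400·π/2 = 200*π;  (-8)²·∫cos(4x)² dx = 64·π/2 = 32*π.
  (u')² cross terms: 2·(-20)·(-8)·∫sin(4x)·cos(4x) dx = 320·(0) = 0.
  So ∫_0^π (u')² dx = 200*π + 32*π + 0 = 232*π.
||u||_{H^1}^2 = (29*π/2) + (232*π) = 493*π/2.


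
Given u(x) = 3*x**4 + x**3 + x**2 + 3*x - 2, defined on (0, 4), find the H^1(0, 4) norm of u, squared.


||u||_{H^1}^2 = 78152468/105

The H^1 norm (squared) on an interval (0, L) is
  ||u||_{H^1}^2 = ∫_0^L u(x)^2 dx + ∫_0^L u'(x)^2 dx.
Compute u'(x) = 12*x**3 + 3*x**2 + 2*x + 3.
Then u(x)^2 = 9*x**8 + 6*x**7 + 7*x**6 + 20*x**5 - 5*x**4 + 2*x**3 + 5*x**2 - 12*x + 4 and u'(x)^2 = 144*x**6 + 72*x**5 + 57*x**4 + 84*x**3 + 22*x**2 + 12*x + 9.
Integrate each monomial from 0 to 4 using ∫_0^4 c·x^n dx = c·4^(n+1)/(n+1):
  ∫_0^4 u(x)^2 dx = ∫_0^4 (9*x^8 + 6*x^7 + 7*x^6 + 20*x^5 - 5*x^4 + 2*x^3 + 5*x^2 - 12*x + 4) dx. Term by term:
    ∫_0^4 9*x^8 dx = 262144;  ∫_0^4 6*x^7 dx = 49152;  ∫_0^4 7*x^6 dx = 16384;
    ∫_0^4 20*x^5 dx = 40960/3;  ∫_0^4 -5*x^4 dx = -1024;  ∫_0^4 2*x^3 dx = 128;
    ∫_0^4 5*x^2 dx = 320/3;  ∫_0^4 -12*x dx = -96;  ∫_0^4 4 dx = 16.
  Sum: 262144 + 49152 + 16384 + 40960/3 − 1024 + 128 + 320/3 − 96 + 16 = 340464.
  ∫_0^4 u'(x)^2 dx = ∫_0^4 (144*x^6 + 72*x^5 + 57*x^4 + 84*x^3 + 22*x^2 + 12*x + 9) dx. Term by term:
    ∫_0^4 144*x^6 dx = 2359296/7;  ∫_0^4 72*x^5 dx = 49152;  ∫_0^4 57*x^4 dx = 58368/5;
    ∫_0^4 84*x^3 dx = 5376;  ∫_0^4 22*x^2 dx = 1408/3;  ∫_0^4 12*x dx = 96;
    ∫_0^4 9 dx = 36.
  Sum: 2359296/7 + 49152 + 58368/5 + 5376 + 1408/3 + 96 + 36 = 42403748/105.
Adding: ||u||_{H^1}^2 = 340464 + 42403748/105 = 78152468/105.


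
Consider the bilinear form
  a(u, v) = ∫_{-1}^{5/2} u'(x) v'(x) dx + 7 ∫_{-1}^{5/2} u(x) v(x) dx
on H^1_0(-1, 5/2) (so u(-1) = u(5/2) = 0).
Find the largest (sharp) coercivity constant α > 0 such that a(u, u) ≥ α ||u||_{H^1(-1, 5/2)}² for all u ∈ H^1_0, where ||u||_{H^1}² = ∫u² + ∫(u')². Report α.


α = 1

Coercivity of a(·,·) on H^1_0(-1, 5/2) means a(u, u) ≥ α ||u||_{H^1}² for every u ∈ H^1_0.
The interval has length L = 7/2, and Poincaré/coercivity depend only on L. Here a(u, u) = ∫(u')² + (7)·∫u².
Here c = 7 ≥ 1, so a(u,u) = ∫(u')² + c∫u² ≥ ∫(u')² + ∫u² = ||u||_{H^1}², i.e. α = 1 works. No larger α is possible: a(u,u) ≥ α||u||_{H^1}² means (1−α)∫(u')² ≥ (α−c)∫u², and for the modes u_n = sin(nπ(x−x₀)/L) (x₀ the left endpoint) one has ∫u_n²/∫(u_n')² = (L/(nπ))² → 0, so a(u_n,u_n)/||u_n||_{H^1}² → 1. Hence the optimal constant is α = 1.
Therefore α = 1.
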